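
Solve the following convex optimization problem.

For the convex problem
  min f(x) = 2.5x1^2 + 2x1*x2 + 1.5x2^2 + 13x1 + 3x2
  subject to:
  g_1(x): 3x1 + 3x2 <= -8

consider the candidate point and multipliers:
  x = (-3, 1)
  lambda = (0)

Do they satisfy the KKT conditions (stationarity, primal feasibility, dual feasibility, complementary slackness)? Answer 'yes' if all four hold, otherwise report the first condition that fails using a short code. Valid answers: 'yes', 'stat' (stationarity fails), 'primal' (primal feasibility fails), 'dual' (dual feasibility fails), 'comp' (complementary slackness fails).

Gradient of f: grad f(x) = Q x + c = (0, 0)
Constraint values g_i(x) = a_i^T x - b_i:
  g_1((-3, 1)) = 2
Stationarity residual: grad f(x) + sum_i lambda_i a_i = (0, 0)
  -> stationarity OK
Primal feasibility (all g_i <= 0): FAILS
Dual feasibility (all lambda_i >= 0): OK
Complementary slackness (lambda_i * g_i(x) = 0 for all i): OK

Verdict: the first failing condition is primal_feasibility -> primal.

primal


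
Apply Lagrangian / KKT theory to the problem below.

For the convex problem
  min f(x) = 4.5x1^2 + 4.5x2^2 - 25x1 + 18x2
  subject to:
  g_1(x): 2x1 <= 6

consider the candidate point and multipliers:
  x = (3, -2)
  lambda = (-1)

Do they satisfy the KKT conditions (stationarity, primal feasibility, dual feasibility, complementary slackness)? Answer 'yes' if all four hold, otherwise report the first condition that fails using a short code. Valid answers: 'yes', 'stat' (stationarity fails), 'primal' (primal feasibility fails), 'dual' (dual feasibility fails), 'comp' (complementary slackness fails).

Gradient of f: grad f(x) = Q x + c = (2, 0)
Constraint values g_i(x) = a_i^T x - b_i:
  g_1((3, -2)) = 0
Stationarity residual: grad f(x) + sum_i lambda_i a_i = (0, 0)
  -> stationarity OK
Primal feasibility (all g_i <= 0): OK
Dual feasibility (all lambda_i >= 0): FAILS
Complementary slackness (lambda_i * g_i(x) = 0 for all i): OK

Verdict: the first failing condition is dual_feasibility -> dual.

dual


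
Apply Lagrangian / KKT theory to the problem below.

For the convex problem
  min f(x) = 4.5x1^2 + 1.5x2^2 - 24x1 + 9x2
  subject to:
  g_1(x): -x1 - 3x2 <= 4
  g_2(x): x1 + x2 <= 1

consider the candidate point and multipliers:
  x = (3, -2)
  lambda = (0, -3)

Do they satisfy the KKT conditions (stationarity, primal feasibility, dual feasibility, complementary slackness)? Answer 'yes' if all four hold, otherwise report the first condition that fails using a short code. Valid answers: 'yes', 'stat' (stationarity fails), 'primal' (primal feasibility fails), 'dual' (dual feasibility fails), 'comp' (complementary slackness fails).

Gradient of f: grad f(x) = Q x + c = (3, 3)
Constraint values g_i(x) = a_i^T x - b_i:
  g_1((3, -2)) = -1
  g_2((3, -2)) = 0
Stationarity residual: grad f(x) + sum_i lambda_i a_i = (0, 0)
  -> stationarity OK
Primal feasibility (all g_i <= 0): OK
Dual feasibility (all lambda_i >= 0): FAILS
Complementary slackness (lambda_i * g_i(x) = 0 for all i): OK

Verdict: the first failing condition is dual_feasibility -> dual.

dual


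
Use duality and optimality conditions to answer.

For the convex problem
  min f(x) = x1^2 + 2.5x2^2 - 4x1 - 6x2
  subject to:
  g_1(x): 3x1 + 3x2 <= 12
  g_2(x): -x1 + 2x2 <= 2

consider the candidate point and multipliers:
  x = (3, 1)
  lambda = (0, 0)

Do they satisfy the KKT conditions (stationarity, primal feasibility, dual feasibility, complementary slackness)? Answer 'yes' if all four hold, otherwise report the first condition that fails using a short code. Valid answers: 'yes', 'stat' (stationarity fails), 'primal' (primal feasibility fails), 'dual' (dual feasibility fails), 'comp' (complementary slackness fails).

Gradient of f: grad f(x) = Q x + c = (2, -1)
Constraint values g_i(x) = a_i^T x - b_i:
  g_1((3, 1)) = 0
  g_2((3, 1)) = -3
Stationarity residual: grad f(x) + sum_i lambda_i a_i = (2, -1)
  -> stationarity FAILS
Primal feasibility (all g_i <= 0): OK
Dual feasibility (all lambda_i >= 0): OK
Complementary slackness (lambda_i * g_i(x) = 0 for all i): OK

Verdict: the first failing condition is stationarity -> stat.

stat


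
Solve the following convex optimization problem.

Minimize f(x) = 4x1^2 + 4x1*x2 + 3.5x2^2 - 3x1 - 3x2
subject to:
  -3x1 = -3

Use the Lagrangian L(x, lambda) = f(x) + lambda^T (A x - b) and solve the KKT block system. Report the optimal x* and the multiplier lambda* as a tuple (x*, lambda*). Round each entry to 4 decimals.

Form the Lagrangian:
  L(x, lambda) = (1/2) x^T Q x + c^T x + lambda^T (A x - b)
Stationarity (grad_x L = 0): Q x + c + A^T lambda = 0.
Primal feasibility: A x = b.

This gives the KKT block system:
  [ Q   A^T ] [ x     ]   [-c ]
  [ A    0  ] [ lambda ] = [ b ]

Solving the linear system:
  x*      = (1, -0.1429)
  lambda* = (1.4762)
  f(x*)   = 0.9286

x* = (1, -0.1429), lambda* = (1.4762)


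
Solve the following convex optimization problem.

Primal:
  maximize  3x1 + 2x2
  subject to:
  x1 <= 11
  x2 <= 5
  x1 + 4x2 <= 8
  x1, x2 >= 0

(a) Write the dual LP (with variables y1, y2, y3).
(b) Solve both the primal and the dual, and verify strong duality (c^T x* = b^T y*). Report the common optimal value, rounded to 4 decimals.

The standard primal-dual pair for 'max c^T x s.t. A x <= b, x >= 0' is:
  Dual:  min b^T y  s.t.  A^T y >= c,  y >= 0.

So the dual LP is:
  minimize  11y1 + 5y2 + 8y3
  subject to:
    y1 + y3 >= 3
    y2 + 4y3 >= 2
    y1, y2, y3 >= 0

Solving the primal: x* = (8, 0).
  primal value c^T x* = 24.
Solving the dual: y* = (0, 0, 3).
  dual value b^T y* = 24.
Strong duality: c^T x* = b^T y*. Confirmed.

24


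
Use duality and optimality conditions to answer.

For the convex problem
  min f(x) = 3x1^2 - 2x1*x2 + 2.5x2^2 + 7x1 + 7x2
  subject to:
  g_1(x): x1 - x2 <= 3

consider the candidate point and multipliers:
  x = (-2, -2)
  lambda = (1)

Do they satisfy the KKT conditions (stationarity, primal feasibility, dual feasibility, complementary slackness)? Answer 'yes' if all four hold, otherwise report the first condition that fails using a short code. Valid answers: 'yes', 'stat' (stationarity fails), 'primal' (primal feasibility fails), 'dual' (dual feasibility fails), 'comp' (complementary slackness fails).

Gradient of f: grad f(x) = Q x + c = (-1, 1)
Constraint values g_i(x) = a_i^T x - b_i:
  g_1((-2, -2)) = -3
Stationarity residual: grad f(x) + sum_i lambda_i a_i = (0, 0)
  -> stationarity OK
Primal feasibility (all g_i <= 0): OK
Dual feasibility (all lambda_i >= 0): OK
Complementary slackness (lambda_i * g_i(x) = 0 for all i): FAILS

Verdict: the first failing condition is complementary_slackness -> comp.

comp


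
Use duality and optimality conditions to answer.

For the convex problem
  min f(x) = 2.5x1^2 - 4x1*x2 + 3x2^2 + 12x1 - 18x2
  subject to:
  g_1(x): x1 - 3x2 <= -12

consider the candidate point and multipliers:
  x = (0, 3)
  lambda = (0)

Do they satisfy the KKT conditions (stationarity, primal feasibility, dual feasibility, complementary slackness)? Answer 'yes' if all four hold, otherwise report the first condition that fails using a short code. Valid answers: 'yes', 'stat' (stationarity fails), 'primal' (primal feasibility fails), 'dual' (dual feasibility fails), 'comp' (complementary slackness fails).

Gradient of f: grad f(x) = Q x + c = (0, 0)
Constraint values g_i(x) = a_i^T x - b_i:
  g_1((0, 3)) = 3
Stationarity residual: grad f(x) + sum_i lambda_i a_i = (0, 0)
  -> stationarity OK
Primal feasibility (all g_i <= 0): FAILS
Dual feasibility (all lambda_i >= 0): OK
Complementary slackness (lambda_i * g_i(x) = 0 for all i): OK

Verdict: the first failing condition is primal_feasibility -> primal.

primal


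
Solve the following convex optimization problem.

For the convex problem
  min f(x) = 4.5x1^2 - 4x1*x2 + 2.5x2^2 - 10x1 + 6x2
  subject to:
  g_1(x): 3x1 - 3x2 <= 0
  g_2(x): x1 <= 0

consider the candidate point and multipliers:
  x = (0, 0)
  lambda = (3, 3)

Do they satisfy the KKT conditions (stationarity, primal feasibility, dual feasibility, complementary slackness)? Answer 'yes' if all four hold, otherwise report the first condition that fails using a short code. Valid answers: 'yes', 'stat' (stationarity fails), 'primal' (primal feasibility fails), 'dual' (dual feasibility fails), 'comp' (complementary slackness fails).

Gradient of f: grad f(x) = Q x + c = (-10, 6)
Constraint values g_i(x) = a_i^T x - b_i:
  g_1((0, 0)) = 0
  g_2((0, 0)) = 0
Stationarity residual: grad f(x) + sum_i lambda_i a_i = (2, -3)
  -> stationarity FAILS
Primal feasibility (all g_i <= 0): OK
Dual feasibility (all lambda_i >= 0): OK
Complementary slackness (lambda_i * g_i(x) = 0 for all i): OK

Verdict: the first failing condition is stationarity -> stat.

stat


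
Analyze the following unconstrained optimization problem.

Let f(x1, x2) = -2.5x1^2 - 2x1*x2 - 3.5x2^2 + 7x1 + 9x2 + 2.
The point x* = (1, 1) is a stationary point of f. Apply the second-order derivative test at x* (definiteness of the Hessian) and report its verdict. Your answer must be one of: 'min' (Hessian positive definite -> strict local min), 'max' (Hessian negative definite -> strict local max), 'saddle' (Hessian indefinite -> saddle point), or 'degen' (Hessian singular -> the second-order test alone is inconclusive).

Compute the Hessian H = grad^2 f:
  H = [[-5, -2], [-2, -7]]
Verify stationarity: grad f(x*) = H x* + g = (0, 0).
Eigenvalues of H: -8.2361, -3.7639.
Both eigenvalues < 0, so H is negative definite -> x* is a strict local max.

max


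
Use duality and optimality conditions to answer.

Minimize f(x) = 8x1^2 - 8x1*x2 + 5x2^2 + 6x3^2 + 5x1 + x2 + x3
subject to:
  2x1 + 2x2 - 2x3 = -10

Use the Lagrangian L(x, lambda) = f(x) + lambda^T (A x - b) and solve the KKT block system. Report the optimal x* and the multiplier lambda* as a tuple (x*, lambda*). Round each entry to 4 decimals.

Form the Lagrangian:
  L(x, lambda) = (1/2) x^T Q x + c^T x + lambda^T (A x - b)
Stationarity (grad_x L = 0): Q x + c + A^T lambda = 0.
Primal feasibility: A x = b.

This gives the KKT block system:
  [ Q   A^T ] [ x     ]   [-c ]
  [ A    0  ] [ lambda ] = [ b ]

Solving the linear system:
  x*      = (-2.0067, -2.4533, 0.54)
  lambda* = (3.74)
  f(x*)   = 12.7267

x* = (-2.0067, -2.4533, 0.54), lambda* = (3.74)


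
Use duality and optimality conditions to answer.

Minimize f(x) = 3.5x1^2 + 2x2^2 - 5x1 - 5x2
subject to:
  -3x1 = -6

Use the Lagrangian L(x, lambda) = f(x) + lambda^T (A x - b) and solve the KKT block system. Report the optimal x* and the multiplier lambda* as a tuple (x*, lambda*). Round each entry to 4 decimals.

Form the Lagrangian:
  L(x, lambda) = (1/2) x^T Q x + c^T x + lambda^T (A x - b)
Stationarity (grad_x L = 0): Q x + c + A^T lambda = 0.
Primal feasibility: A x = b.

This gives the KKT block system:
  [ Q   A^T ] [ x     ]   [-c ]
  [ A    0  ] [ lambda ] = [ b ]

Solving the linear system:
  x*      = (2, 1.25)
  lambda* = (3)
  f(x*)   = 0.875

x* = (2, 1.25), lambda* = (3)


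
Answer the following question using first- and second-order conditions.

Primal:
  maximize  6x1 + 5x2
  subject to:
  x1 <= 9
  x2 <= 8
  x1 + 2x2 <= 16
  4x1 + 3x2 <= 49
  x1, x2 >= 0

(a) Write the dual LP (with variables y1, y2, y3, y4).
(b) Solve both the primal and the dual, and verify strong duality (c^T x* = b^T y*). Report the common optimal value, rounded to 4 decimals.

The standard primal-dual pair for 'max c^T x s.t. A x <= b, x >= 0' is:
  Dual:  min b^T y  s.t.  A^T y >= c,  y >= 0.

So the dual LP is:
  minimize  9y1 + 8y2 + 16y3 + 49y4
  subject to:
    y1 + y3 + 4y4 >= 6
    y2 + 2y3 + 3y4 >= 5
    y1, y2, y3, y4 >= 0

Solving the primal: x* = (9, 3.5).
  primal value c^T x* = 71.5.
Solving the dual: y* = (3.5, 0, 2.5, 0).
  dual value b^T y* = 71.5.
Strong duality: c^T x* = b^T y*. Confirmed.

71.5


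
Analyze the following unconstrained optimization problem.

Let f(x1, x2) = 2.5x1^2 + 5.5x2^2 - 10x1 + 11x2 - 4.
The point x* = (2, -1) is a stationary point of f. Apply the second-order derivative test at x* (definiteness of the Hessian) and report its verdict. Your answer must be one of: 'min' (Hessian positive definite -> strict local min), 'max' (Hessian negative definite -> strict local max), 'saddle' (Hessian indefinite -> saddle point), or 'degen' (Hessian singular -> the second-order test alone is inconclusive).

Compute the Hessian H = grad^2 f:
  H = [[5, 0], [0, 11]]
Verify stationarity: grad f(x*) = H x* + g = (0, 0).
Eigenvalues of H: 5, 11.
Both eigenvalues > 0, so H is positive definite -> x* is a strict local min.

min


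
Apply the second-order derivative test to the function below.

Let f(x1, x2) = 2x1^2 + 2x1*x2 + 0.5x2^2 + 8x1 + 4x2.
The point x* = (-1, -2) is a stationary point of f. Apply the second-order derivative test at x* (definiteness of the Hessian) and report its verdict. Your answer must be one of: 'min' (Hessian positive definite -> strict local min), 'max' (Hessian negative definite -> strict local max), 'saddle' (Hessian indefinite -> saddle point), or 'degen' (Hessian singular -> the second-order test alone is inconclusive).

Compute the Hessian H = grad^2 f:
  H = [[4, 2], [2, 1]]
Verify stationarity: grad f(x*) = H x* + g = (0, 0).
Eigenvalues of H: 0, 5.
H has a zero eigenvalue (singular; positive semidefinite but not definite), so H is neither positive definite, negative definite, nor indefinite. The second-order test alone is inconclusive -> degen.
(Indeed, f is constant along the null direction of H through x*, so x* is not a strict local extremum.)

degen


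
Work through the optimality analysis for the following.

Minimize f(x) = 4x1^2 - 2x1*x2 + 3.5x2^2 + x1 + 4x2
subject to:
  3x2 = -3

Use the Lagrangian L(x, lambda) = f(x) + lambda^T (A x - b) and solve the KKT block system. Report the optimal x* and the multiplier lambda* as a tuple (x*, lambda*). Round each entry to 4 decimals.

Form the Lagrangian:
  L(x, lambda) = (1/2) x^T Q x + c^T x + lambda^T (A x - b)
Stationarity (grad_x L = 0): Q x + c + A^T lambda = 0.
Primal feasibility: A x = b.

This gives the KKT block system:
  [ Q   A^T ] [ x     ]   [-c ]
  [ A    0  ] [ lambda ] = [ b ]

Solving the linear system:
  x*      = (-0.375, -1)
  lambda* = (0.75)
  f(x*)   = -1.0625

x* = (-0.375, -1), lambda* = (0.75)


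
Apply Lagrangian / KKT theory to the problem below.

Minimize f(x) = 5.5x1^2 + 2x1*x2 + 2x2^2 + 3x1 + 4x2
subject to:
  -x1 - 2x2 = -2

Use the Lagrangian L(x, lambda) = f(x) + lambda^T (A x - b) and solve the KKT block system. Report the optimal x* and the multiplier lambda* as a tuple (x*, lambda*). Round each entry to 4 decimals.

Form the Lagrangian:
  L(x, lambda) = (1/2) x^T Q x + c^T x + lambda^T (A x - b)
Stationarity (grad_x L = 0): Q x + c + A^T lambda = 0.
Primal feasibility: A x = b.

This gives the KKT block system:
  [ Q   A^T ] [ x     ]   [-c ]
  [ A    0  ] [ lambda ] = [ b ]

Solving the linear system:
  x*      = (-0.1, 1.05)
  lambda* = (4)
  f(x*)   = 5.95

x* = (-0.1, 1.05), lambda* = (4)


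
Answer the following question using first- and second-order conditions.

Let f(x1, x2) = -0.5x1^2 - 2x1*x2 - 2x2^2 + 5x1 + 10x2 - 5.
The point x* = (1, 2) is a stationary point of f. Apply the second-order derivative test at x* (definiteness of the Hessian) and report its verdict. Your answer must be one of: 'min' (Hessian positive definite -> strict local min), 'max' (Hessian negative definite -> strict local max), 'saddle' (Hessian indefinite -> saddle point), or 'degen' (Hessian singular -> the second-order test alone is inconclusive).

Compute the Hessian H = grad^2 f:
  H = [[-1, -2], [-2, -4]]
Verify stationarity: grad f(x*) = H x* + g = (0, 0).
Eigenvalues of H: -5, 0.
H has a zero eigenvalue (singular; negative semidefinite but not definite), so H is neither positive definite, negative definite, nor indefinite. The second-order test alone is inconclusive -> degen.
(Indeed, f is constant along the null direction of H through x*, so x* is not a strict local extremum.)

degen


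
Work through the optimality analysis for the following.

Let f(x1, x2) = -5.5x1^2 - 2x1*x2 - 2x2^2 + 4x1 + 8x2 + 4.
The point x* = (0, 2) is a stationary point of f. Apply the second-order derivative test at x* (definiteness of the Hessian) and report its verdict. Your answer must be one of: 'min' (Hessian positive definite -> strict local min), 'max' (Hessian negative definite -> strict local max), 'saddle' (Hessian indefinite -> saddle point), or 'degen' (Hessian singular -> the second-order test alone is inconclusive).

Compute the Hessian H = grad^2 f:
  H = [[-11, -2], [-2, -4]]
Verify stationarity: grad f(x*) = H x* + g = (0, 0).
Eigenvalues of H: -11.5311, -3.4689.
Both eigenvalues < 0, so H is negative definite -> x* is a strict local max.

max


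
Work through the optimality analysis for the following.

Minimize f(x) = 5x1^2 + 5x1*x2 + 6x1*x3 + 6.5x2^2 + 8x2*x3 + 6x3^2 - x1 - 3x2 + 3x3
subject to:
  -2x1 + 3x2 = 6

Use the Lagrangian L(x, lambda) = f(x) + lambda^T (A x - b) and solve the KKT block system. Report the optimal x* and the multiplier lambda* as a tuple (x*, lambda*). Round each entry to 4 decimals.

Form the Lagrangian:
  L(x, lambda) = (1/2) x^T Q x + c^T x + lambda^T (A x - b)
Stationarity (grad_x L = 0): Q x + c + A^T lambda = 0.
Primal feasibility: A x = b.

This gives the KKT block system:
  [ Q   A^T ] [ x     ]   [-c ]
  [ A    0  ] [ lambda ] = [ b ]

Solving the linear system:
  x*      = (-0.5442, 1.6372, -1.0694)
  lambda* = (-2.336)
  f(x*)   = 3.22

x* = (-0.5442, 1.6372, -1.0694), lambda* = (-2.336)


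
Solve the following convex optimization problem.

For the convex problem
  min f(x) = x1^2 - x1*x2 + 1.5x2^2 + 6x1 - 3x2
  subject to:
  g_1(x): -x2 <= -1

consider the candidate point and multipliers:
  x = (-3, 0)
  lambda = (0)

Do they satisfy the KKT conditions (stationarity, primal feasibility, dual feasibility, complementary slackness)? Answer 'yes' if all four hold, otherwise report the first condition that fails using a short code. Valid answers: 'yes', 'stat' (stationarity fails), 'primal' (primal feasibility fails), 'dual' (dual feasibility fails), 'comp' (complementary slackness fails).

Gradient of f: grad f(x) = Q x + c = (0, 0)
Constraint values g_i(x) = a_i^T x - b_i:
  g_1((-3, 0)) = 1
Stationarity residual: grad f(x) + sum_i lambda_i a_i = (0, 0)
  -> stationarity OK
Primal feasibility (all g_i <= 0): FAILS
Dual feasibility (all lambda_i >= 0): OK
Complementary slackness (lambda_i * g_i(x) = 0 for all i): OK

Verdict: the first failing condition is primal_feasibility -> primal.

primal


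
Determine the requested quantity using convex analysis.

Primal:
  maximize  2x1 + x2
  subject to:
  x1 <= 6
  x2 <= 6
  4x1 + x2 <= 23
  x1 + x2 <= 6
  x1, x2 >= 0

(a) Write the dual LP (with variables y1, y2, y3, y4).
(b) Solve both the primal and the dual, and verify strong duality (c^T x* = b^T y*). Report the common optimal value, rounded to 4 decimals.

The standard primal-dual pair for 'max c^T x s.t. A x <= b, x >= 0' is:
  Dual:  min b^T y  s.t.  A^T y >= c,  y >= 0.

So the dual LP is:
  minimize  6y1 + 6y2 + 23y3 + 6y4
  subject to:
    y1 + 4y3 + y4 >= 2
    y2 + y3 + y4 >= 1
    y1, y2, y3, y4 >= 0

Solving the primal: x* = (5.6667, 0.3333).
  primal value c^T x* = 11.6667.
Solving the dual: y* = (0, 0, 0.3333, 0.6667).
  dual value b^T y* = 11.6667.
Strong duality: c^T x* = b^T y*. Confirmed.

11.6667


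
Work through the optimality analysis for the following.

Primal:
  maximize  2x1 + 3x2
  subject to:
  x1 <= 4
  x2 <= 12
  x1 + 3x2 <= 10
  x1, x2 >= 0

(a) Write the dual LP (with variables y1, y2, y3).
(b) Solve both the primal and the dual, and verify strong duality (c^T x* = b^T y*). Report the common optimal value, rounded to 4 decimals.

The standard primal-dual pair for 'max c^T x s.t. A x <= b, x >= 0' is:
  Dual:  min b^T y  s.t.  A^T y >= c,  y >= 0.

So the dual LP is:
  minimize  4y1 + 12y2 + 10y3
  subject to:
    y1 + y3 >= 2
    y2 + 3y3 >= 3
    y1, y2, y3 >= 0

Solving the primal: x* = (4, 2).
  primal value c^T x* = 14.
Solving the dual: y* = (1, 0, 1).
  dual value b^T y* = 14.
Strong duality: c^T x* = b^T y*. Confirmed.

14


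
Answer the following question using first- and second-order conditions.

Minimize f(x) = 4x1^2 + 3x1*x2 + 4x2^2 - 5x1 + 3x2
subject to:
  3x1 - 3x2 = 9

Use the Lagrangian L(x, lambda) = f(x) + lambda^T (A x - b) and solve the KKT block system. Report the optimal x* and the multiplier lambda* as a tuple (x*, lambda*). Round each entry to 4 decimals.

Form the Lagrangian:
  L(x, lambda) = (1/2) x^T Q x + c^T x + lambda^T (A x - b)
Stationarity (grad_x L = 0): Q x + c + A^T lambda = 0.
Primal feasibility: A x = b.

This gives the KKT block system:
  [ Q   A^T ] [ x     ]   [-c ]
  [ A    0  ] [ lambda ] = [ b ]

Solving the linear system:
  x*      = (1.5909, -1.4091)
  lambda* = (-1.1667)
  f(x*)   = -0.8409

x* = (1.5909, -1.4091), lambda* = (-1.1667)


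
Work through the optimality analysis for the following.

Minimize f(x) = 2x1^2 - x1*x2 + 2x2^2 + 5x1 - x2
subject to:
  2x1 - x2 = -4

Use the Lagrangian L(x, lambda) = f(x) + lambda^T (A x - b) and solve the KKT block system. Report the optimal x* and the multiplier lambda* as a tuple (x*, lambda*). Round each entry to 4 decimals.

Form the Lagrangian:
  L(x, lambda) = (1/2) x^T Q x + c^T x + lambda^T (A x - b)
Stationarity (grad_x L = 0): Q x + c + A^T lambda = 0.
Primal feasibility: A x = b.

This gives the KKT block system:
  [ Q   A^T ] [ x     ]   [-c ]
  [ A    0  ] [ lambda ] = [ b ]

Solving the linear system:
  x*      = (-1.9375, 0.125)
  lambda* = (1.4375)
  f(x*)   = -2.0312

x* = (-1.9375, 0.125), lambda* = (1.4375)


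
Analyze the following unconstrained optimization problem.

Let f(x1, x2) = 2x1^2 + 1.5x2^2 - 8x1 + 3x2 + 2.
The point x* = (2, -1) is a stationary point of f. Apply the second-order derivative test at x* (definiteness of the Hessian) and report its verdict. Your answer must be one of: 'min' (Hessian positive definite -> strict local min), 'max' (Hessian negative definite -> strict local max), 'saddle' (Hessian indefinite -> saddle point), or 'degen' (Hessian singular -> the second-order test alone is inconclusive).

Compute the Hessian H = grad^2 f:
  H = [[4, 0], [0, 3]]
Verify stationarity: grad f(x*) = H x* + g = (0, 0).
Eigenvalues of H: 3, 4.
Both eigenvalues > 0, so H is positive definite -> x* is a strict local min.

min


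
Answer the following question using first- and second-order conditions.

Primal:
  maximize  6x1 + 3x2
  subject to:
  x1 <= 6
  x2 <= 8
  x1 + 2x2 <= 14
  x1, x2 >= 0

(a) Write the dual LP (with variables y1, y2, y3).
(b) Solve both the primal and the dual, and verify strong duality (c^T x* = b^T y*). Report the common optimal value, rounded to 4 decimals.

The standard primal-dual pair for 'max c^T x s.t. A x <= b, x >= 0' is:
  Dual:  min b^T y  s.t.  A^T y >= c,  y >= 0.

So the dual LP is:
  minimize  6y1 + 8y2 + 14y3
  subject to:
    y1 + y3 >= 6
    y2 + 2y3 >= 3
    y1, y2, y3 >= 0

Solving the primal: x* = (6, 4).
  primal value c^T x* = 48.
Solving the dual: y* = (4.5, 0, 1.5).
  dual value b^T y* = 48.
Strong duality: c^T x* = b^T y*. Confirmed.

48


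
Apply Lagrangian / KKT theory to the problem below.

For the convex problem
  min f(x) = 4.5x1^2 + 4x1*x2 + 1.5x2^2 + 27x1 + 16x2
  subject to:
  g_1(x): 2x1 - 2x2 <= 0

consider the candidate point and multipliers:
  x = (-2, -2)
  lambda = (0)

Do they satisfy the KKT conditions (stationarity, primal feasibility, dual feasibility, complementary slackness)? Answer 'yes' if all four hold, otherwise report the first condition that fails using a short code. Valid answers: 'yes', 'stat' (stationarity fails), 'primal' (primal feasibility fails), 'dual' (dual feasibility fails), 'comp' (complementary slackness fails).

Gradient of f: grad f(x) = Q x + c = (1, 2)
Constraint values g_i(x) = a_i^T x - b_i:
  g_1((-2, -2)) = 0
Stationarity residual: grad f(x) + sum_i lambda_i a_i = (1, 2)
  -> stationarity FAILS
Primal feasibility (all g_i <= 0): OK
Dual feasibility (all lambda_i >= 0): OK
Complementary slackness (lambda_i * g_i(x) = 0 for all i): OK

Verdict: the first failing condition is stationarity -> stat.

stat


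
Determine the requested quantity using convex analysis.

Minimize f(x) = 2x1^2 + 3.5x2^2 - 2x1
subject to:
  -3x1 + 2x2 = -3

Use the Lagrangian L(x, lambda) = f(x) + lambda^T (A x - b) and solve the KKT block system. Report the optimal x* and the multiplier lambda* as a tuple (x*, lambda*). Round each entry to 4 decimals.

Form the Lagrangian:
  L(x, lambda) = (1/2) x^T Q x + c^T x + lambda^T (A x - b)
Stationarity (grad_x L = 0): Q x + c + A^T lambda = 0.
Primal feasibility: A x = b.

This gives the KKT block system:
  [ Q   A^T ] [ x     ]   [-c ]
  [ A    0  ] [ lambda ] = [ b ]

Solving the linear system:
  x*      = (0.8987, -0.1519)
  lambda* = (0.5316)
  f(x*)   = -0.1013

x* = (0.8987, -0.1519), lambda* = (0.5316)


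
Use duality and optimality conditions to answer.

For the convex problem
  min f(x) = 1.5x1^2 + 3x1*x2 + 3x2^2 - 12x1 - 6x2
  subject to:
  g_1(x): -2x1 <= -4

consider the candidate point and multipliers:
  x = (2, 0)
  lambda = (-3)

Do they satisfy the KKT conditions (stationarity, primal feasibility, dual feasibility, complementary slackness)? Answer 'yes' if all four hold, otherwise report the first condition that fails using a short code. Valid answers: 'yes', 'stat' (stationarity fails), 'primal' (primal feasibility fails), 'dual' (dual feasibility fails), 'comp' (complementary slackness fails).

Gradient of f: grad f(x) = Q x + c = (-6, 0)
Constraint values g_i(x) = a_i^T x - b_i:
  g_1((2, 0)) = 0
Stationarity residual: grad f(x) + sum_i lambda_i a_i = (0, 0)
  -> stationarity OK
Primal feasibility (all g_i <= 0): OK
Dual feasibility (all lambda_i >= 0): FAILS
Complementary slackness (lambda_i * g_i(x) = 0 for all i): OK

Verdict: the first failing condition is dual_feasibility -> dual.

dual


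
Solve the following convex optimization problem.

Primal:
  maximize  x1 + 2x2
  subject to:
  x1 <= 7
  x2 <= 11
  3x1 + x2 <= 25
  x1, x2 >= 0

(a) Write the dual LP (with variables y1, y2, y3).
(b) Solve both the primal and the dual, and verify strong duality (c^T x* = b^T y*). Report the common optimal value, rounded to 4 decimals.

The standard primal-dual pair for 'max c^T x s.t. A x <= b, x >= 0' is:
  Dual:  min b^T y  s.t.  A^T y >= c,  y >= 0.

So the dual LP is:
  minimize  7y1 + 11y2 + 25y3
  subject to:
    y1 + 3y3 >= 1
    y2 + y3 >= 2
    y1, y2, y3 >= 0

Solving the primal: x* = (4.6667, 11).
  primal value c^T x* = 26.6667.
Solving the dual: y* = (0, 1.6667, 0.3333).
  dual value b^T y* = 26.6667.
Strong duality: c^T x* = b^T y*. Confirmed.

26.6667


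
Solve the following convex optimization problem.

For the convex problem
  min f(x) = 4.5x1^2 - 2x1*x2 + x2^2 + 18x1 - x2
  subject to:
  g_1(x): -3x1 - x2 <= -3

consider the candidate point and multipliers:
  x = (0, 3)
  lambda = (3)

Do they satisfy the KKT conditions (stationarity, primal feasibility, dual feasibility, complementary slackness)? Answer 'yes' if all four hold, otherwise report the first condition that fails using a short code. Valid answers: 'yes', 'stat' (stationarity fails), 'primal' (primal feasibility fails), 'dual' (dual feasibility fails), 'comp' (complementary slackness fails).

Gradient of f: grad f(x) = Q x + c = (12, 5)
Constraint values g_i(x) = a_i^T x - b_i:
  g_1((0, 3)) = 0
Stationarity residual: grad f(x) + sum_i lambda_i a_i = (3, 2)
  -> stationarity FAILS
Primal feasibility (all g_i <= 0): OK
Dual feasibility (all lambda_i >= 0): OK
Complementary slackness (lambda_i * g_i(x) = 0 for all i): OK

Verdict: the first failing condition is stationarity -> stat.

stat


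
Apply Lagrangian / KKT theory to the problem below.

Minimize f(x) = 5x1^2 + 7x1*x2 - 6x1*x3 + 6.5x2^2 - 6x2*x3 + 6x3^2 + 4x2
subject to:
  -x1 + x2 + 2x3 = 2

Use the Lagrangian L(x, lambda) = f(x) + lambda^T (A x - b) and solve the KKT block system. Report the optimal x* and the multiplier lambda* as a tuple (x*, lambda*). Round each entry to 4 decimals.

Form the Lagrangian:
  L(x, lambda) = (1/2) x^T Q x + c^T x + lambda^T (A x - b)
Stationarity (grad_x L = 0): Q x + c + A^T lambda = 0.
Primal feasibility: A x = b.

This gives the KKT block system:
  [ Q   A^T ] [ x     ]   [-c ]
  [ A    0  ] [ lambda ] = [ b ]

Solving the linear system:
  x*      = (-0.2319, 0.4058, 0.6812)
  lambda* = (-3.5652)
  f(x*)   = 4.3768

x* = (-0.2319, 0.4058, 0.6812), lambda* = (-3.5652)


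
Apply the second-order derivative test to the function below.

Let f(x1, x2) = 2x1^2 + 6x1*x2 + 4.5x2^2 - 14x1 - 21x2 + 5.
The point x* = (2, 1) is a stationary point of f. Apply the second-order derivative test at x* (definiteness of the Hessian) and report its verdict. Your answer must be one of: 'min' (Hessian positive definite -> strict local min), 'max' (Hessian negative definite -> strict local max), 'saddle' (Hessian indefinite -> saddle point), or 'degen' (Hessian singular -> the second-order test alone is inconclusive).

Compute the Hessian H = grad^2 f:
  H = [[4, 6], [6, 9]]
Verify stationarity: grad f(x*) = H x* + g = (0, 0).
Eigenvalues of H: 0, 13.
H has a zero eigenvalue (singular; positive semidefinite but not definite), so H is neither positive definite, negative definite, nor indefinite. The second-order test alone is inconclusive -> degen.
(Indeed, f is constant along the null direction of H through x*, so x* is not a strict local extremum.)

degen


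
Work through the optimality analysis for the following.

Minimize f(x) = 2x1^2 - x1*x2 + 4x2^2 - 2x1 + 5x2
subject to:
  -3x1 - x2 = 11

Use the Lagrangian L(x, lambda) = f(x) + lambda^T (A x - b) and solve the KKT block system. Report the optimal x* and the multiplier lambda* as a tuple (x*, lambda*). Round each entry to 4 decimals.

Form the Lagrangian:
  L(x, lambda) = (1/2) x^T Q x + c^T x + lambda^T (A x - b)
Stationarity (grad_x L = 0): Q x + c + A^T lambda = 0.
Primal feasibility: A x = b.

This gives the KKT block system:
  [ Q   A^T ] [ x     ]   [-c ]
  [ A    0  ] [ lambda ] = [ b ]

Solving the linear system:
  x*      = (-3.1463, -1.561)
  lambda* = (-4.3415)
  f(x*)   = 23.122

x* = (-3.1463, -1.561), lambda* = (-4.3415)


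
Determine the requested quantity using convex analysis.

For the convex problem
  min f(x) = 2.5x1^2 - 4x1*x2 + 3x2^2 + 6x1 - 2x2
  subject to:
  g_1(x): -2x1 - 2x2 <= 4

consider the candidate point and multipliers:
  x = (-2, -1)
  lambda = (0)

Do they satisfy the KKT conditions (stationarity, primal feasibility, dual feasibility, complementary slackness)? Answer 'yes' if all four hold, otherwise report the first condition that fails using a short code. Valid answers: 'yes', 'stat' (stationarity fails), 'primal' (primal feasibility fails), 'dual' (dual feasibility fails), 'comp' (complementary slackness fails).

Gradient of f: grad f(x) = Q x + c = (0, 0)
Constraint values g_i(x) = a_i^T x - b_i:
  g_1((-2, -1)) = 2
Stationarity residual: grad f(x) + sum_i lambda_i a_i = (0, 0)
  -> stationarity OK
Primal feasibility (all g_i <= 0): FAILS
Dual feasibility (all lambda_i >= 0): OK
Complementary slackness (lambda_i * g_i(x) = 0 for all i): OK

Verdict: the first failing condition is primal_feasibility -> primal.

primal


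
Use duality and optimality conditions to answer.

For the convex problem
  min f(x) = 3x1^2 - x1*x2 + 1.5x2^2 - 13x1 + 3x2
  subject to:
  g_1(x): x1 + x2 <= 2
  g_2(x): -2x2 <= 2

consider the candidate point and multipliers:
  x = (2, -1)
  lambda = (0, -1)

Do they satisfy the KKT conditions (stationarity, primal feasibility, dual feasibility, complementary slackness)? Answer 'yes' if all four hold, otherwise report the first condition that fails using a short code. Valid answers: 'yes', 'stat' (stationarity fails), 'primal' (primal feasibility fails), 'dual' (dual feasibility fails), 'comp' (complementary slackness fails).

Gradient of f: grad f(x) = Q x + c = (0, -2)
Constraint values g_i(x) = a_i^T x - b_i:
  g_1((2, -1)) = -1
  g_2((2, -1)) = 0
Stationarity residual: grad f(x) + sum_i lambda_i a_i = (0, 0)
  -> stationarity OK
Primal feasibility (all g_i <= 0): OK
Dual feasibility (all lambda_i >= 0): FAILS
Complementary slackness (lambda_i * g_i(x) = 0 for all i): OK

Verdict: the first failing condition is dual_feasibility -> dual.

dual


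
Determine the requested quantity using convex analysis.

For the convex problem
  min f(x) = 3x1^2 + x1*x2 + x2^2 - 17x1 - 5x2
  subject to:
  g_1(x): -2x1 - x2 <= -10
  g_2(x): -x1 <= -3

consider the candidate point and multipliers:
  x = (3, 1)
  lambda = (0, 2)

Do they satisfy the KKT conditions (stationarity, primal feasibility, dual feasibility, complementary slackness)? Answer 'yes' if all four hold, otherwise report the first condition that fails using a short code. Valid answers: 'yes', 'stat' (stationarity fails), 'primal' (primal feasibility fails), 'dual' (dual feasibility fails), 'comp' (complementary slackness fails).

Gradient of f: grad f(x) = Q x + c = (2, 0)
Constraint values g_i(x) = a_i^T x - b_i:
  g_1((3, 1)) = 3
  g_2((3, 1)) = 0
Stationarity residual: grad f(x) + sum_i lambda_i a_i = (0, 0)
  -> stationarity OK
Primal feasibility (all g_i <= 0): FAILS
Dual feasibility (all lambda_i >= 0): OK
Complementary slackness (lambda_i * g_i(x) = 0 for all i): OK

Verdict: the first failing condition is primal_feasibility -> primal.

primal


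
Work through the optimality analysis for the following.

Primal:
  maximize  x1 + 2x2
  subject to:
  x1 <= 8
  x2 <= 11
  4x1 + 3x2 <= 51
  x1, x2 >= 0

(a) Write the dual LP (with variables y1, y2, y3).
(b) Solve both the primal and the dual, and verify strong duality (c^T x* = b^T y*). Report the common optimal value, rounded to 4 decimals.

The standard primal-dual pair for 'max c^T x s.t. A x <= b, x >= 0' is:
  Dual:  min b^T y  s.t.  A^T y >= c,  y >= 0.

So the dual LP is:
  minimize  8y1 + 11y2 + 51y3
  subject to:
    y1 + 4y3 >= 1
    y2 + 3y3 >= 2
    y1, y2, y3 >= 0

Solving the primal: x* = (4.5, 11).
  primal value c^T x* = 26.5.
Solving the dual: y* = (0, 1.25, 0.25).
  dual value b^T y* = 26.5.
Strong duality: c^T x* = b^T y*. Confirmed.

26.5


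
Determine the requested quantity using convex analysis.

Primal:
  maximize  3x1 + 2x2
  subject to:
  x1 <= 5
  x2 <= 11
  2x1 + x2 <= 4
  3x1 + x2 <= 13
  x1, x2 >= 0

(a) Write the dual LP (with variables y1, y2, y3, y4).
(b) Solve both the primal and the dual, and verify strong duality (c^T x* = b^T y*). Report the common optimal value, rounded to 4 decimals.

The standard primal-dual pair for 'max c^T x s.t. A x <= b, x >= 0' is:
  Dual:  min b^T y  s.t.  A^T y >= c,  y >= 0.

So the dual LP is:
  minimize  5y1 + 11y2 + 4y3 + 13y4
  subject to:
    y1 + 2y3 + 3y4 >= 3
    y2 + y3 + y4 >= 2
    y1, y2, y3, y4 >= 0

Solving the primal: x* = (0, 4).
  primal value c^T x* = 8.
Solving the dual: y* = (0, 0, 2, 0).
  dual value b^T y* = 8.
Strong duality: c^T x* = b^T y*. Confirmed.

8


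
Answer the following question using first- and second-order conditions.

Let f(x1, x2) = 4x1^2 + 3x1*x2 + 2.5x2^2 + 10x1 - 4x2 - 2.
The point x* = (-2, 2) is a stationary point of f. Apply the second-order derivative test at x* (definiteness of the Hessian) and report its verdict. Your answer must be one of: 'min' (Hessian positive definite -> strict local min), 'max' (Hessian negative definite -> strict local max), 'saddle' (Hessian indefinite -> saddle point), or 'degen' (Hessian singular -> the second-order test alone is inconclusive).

Compute the Hessian H = grad^2 f:
  H = [[8, 3], [3, 5]]
Verify stationarity: grad f(x*) = H x* + g = (0, 0).
Eigenvalues of H: 3.1459, 9.8541.
Both eigenvalues > 0, so H is positive definite -> x* is a strict local min.

min


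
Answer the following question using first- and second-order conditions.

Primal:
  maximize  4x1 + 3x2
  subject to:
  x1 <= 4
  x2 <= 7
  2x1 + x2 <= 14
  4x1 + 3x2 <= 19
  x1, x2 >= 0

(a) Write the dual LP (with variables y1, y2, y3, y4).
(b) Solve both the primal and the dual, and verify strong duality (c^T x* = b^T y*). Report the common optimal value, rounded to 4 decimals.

The standard primal-dual pair for 'max c^T x s.t. A x <= b, x >= 0' is:
  Dual:  min b^T y  s.t.  A^T y >= c,  y >= 0.

So the dual LP is:
  minimize  4y1 + 7y2 + 14y3 + 19y4
  subject to:
    y1 + 2y3 + 4y4 >= 4
    y2 + y3 + 3y4 >= 3
    y1, y2, y3, y4 >= 0

Solving the primal: x* = (4, 1).
  primal value c^T x* = 19.
Solving the dual: y* = (0, 0, 0, 1).
  dual value b^T y* = 19.
Strong duality: c^T x* = b^T y*. Confirmed.

19


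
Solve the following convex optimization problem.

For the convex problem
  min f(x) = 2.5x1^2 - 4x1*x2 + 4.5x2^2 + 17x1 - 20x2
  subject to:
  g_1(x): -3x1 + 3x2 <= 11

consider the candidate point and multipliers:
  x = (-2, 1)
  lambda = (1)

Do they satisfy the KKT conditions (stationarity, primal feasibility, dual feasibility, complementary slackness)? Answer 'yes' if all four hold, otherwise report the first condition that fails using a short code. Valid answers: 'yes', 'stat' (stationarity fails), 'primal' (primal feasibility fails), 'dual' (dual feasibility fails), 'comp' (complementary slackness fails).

Gradient of f: grad f(x) = Q x + c = (3, -3)
Constraint values g_i(x) = a_i^T x - b_i:
  g_1((-2, 1)) = -2
Stationarity residual: grad f(x) + sum_i lambda_i a_i = (0, 0)
  -> stationarity OK
Primal feasibility (all g_i <= 0): OK
Dual feasibility (all lambda_i >= 0): OK
Complementary slackness (lambda_i * g_i(x) = 0 for all i): FAILS

Verdict: the first failing condition is complementary_slackness -> comp.

comp


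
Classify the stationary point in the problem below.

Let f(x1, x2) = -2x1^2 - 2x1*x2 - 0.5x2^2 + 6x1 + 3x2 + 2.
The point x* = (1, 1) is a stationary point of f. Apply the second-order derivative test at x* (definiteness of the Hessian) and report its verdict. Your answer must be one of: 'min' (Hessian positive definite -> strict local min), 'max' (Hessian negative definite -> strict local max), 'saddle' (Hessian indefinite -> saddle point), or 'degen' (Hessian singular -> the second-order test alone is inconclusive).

Compute the Hessian H = grad^2 f:
  H = [[-4, -2], [-2, -1]]
Verify stationarity: grad f(x*) = H x* + g = (0, 0).
Eigenvalues of H: -5, 0.
H has a zero eigenvalue (singular; negative semidefinite but not definite), so H is neither positive definite, negative definite, nor indefinite. The second-order test alone is inconclusive -> degen.
(Indeed, f is constant along the null direction of H through x*, so x* is not a strict local extremum.)

degen


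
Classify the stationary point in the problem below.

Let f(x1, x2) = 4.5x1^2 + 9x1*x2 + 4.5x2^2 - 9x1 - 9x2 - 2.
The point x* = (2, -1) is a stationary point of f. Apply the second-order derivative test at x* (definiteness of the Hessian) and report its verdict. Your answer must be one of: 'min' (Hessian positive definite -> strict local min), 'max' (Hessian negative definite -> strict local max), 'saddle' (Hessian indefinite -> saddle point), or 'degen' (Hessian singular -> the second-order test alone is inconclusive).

Compute the Hessian H = grad^2 f:
  H = [[9, 9], [9, 9]]
Verify stationarity: grad f(x*) = H x* + g = (0, 0).
Eigenvalues of H: 0, 18.
H has a zero eigenvalue (singular; positive semidefinite but not definite), so H is neither positive definite, negative definite, nor indefinite. The second-order test alone is inconclusive -> degen.
(Indeed, f is constant along the null direction of H through x*, so x* is not a strict local extremum.)

degen


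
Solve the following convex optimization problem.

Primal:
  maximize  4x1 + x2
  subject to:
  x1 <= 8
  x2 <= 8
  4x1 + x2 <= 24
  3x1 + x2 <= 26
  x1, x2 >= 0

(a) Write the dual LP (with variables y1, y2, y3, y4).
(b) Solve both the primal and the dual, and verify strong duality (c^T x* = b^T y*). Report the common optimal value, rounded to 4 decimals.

The standard primal-dual pair for 'max c^T x s.t. A x <= b, x >= 0' is:
  Dual:  min b^T y  s.t.  A^T y >= c,  y >= 0.

So the dual LP is:
  minimize  8y1 + 8y2 + 24y3 + 26y4
  subject to:
    y1 + 4y3 + 3y4 >= 4
    y2 + y3 + y4 >= 1
    y1, y2, y3, y4 >= 0

Solving the primal: x* = (6, 0).
  primal value c^T x* = 24.
Solving the dual: y* = (0, 0, 1, 0).
  dual value b^T y* = 24.
Strong duality: c^T x* = b^T y*. Confirmed.

24
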